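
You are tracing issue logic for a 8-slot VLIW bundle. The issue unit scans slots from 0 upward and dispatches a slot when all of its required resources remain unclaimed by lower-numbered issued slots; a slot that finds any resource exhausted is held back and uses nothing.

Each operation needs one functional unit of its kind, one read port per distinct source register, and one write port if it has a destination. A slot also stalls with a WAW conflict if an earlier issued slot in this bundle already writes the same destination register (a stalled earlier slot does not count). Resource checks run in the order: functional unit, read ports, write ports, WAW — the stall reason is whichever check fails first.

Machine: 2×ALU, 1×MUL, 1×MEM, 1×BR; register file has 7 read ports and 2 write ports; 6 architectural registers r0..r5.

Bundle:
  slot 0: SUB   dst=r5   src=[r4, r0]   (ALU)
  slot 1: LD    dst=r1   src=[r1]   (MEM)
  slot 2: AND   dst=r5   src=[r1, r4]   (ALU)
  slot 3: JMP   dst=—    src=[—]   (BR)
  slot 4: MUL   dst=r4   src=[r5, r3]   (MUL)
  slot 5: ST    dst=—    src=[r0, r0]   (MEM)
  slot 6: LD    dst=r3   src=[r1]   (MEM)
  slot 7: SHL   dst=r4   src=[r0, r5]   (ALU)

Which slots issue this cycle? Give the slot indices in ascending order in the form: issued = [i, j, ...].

issued = [0, 1, 3]

(0) want 1×ALU +2rd +1wr — yes → AL1|MU1|ME1|BR1|rd5|wr1
(1) want 1×MEM +1rd +1wr — yes → AL1|MU1|ME0|BR1|rd4|wr0
(2) want 1×ALU +2rd +1wr — WR_PORT → AL1|MU1|ME0|BR1|rd4|wr0
(3) want 1×BR +0rd +0wr — yes → AL1|MU1|ME0|BR0|rd4|wr0
(4) want 1×MUL +2rd +1wr — WR_PORT → AL1|MU1|ME0|BR0|rd4|wr0
(5) want 1×MEM +1rd +0wr — FU → AL1|MU1|ME0|BR0|rd4|wr0
(6) want 1×MEM +1rd +1wr — FU → AL1|MU1|ME0|BR0|rd4|wr0
(7) want 1×ALU +2rd +1wr — WR_PORT → AL1|MU1|ME0|BR0|rd4|wr0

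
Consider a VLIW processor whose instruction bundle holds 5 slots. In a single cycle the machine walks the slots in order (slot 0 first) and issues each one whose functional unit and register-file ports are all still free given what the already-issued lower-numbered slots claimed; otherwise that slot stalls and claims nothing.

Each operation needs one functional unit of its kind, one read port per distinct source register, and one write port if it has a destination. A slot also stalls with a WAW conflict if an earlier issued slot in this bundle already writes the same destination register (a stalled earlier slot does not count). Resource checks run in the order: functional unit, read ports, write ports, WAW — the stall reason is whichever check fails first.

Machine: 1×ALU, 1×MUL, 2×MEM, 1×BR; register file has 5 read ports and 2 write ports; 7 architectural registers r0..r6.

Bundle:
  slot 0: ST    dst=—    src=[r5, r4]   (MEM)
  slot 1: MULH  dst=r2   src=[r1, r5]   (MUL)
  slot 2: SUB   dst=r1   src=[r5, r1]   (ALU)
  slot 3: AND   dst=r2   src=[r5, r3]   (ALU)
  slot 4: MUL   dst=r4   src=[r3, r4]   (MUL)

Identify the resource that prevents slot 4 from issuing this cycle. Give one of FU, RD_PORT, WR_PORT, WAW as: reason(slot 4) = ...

[0] MEM needs rd=2 wr=0: ok; after: ALU=1 MUL=1 MEM=1 BR=1, R=3, W=2
[1] MUL needs rd=2 wr=1: ok; after: ALU=1 MUL=0 MEM=1 BR=1, R=1, W=1
[2] ALU needs rd=2 wr=1: RD_PORT; after: ALU=1 MUL=0 MEM=1 BR=1, R=1, W=1
[3] ALU needs rd=2 wr=1: RD_PORT; after: ALU=1 MUL=0 MEM=1 BR=1, R=1, W=1
[4] MUL needs rd=2 wr=1: FU; after: ALU=1 MUL=0 MEM=1 BR=1, R=1, W=1

reason(slot 4) = FU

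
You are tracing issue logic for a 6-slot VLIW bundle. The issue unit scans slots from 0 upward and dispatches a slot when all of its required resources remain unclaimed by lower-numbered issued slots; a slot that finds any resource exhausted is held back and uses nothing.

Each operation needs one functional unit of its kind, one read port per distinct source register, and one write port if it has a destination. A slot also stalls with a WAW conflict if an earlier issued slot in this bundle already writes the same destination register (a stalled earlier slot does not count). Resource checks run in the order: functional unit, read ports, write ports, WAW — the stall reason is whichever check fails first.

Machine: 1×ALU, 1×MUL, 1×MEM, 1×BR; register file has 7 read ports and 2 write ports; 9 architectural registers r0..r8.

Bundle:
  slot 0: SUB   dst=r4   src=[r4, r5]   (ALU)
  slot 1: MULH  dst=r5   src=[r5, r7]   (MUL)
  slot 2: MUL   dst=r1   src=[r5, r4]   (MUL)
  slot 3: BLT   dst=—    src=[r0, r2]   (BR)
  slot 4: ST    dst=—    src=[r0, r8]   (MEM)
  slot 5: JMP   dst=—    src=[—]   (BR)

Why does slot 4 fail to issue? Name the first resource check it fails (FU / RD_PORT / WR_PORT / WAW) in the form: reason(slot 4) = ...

reason(slot 4) = RD_PORT

[0] ALU needs rd=2 wr=1: ok; after: ALU=0 MUL=1 MEM=1 BR=1, R=5, W=1
[1] MUL needs rd=2 wr=1: ok; after: ALU=0 MUL=0 MEM=1 BR=1, R=3, W=0
[2] MUL needs rd=2 wr=1: FU; after: ALU=0 MUL=0 MEM=1 BR=1, R=3, W=0
[3] BR needs rd=2 wr=0: ok; after: ALU=0 MUL=0 MEM=1 BR=0, R=1, W=0
[4] MEM needs rd=2 wr=0: RD_PORT; after: ALU=0 MUL=0 MEM=1 BR=0, R=1, W=0
[5] BR needs rd=0 wr=0: FU; after: ALU=0 MUL=0 MEM=1 BR=0, R=1, W=0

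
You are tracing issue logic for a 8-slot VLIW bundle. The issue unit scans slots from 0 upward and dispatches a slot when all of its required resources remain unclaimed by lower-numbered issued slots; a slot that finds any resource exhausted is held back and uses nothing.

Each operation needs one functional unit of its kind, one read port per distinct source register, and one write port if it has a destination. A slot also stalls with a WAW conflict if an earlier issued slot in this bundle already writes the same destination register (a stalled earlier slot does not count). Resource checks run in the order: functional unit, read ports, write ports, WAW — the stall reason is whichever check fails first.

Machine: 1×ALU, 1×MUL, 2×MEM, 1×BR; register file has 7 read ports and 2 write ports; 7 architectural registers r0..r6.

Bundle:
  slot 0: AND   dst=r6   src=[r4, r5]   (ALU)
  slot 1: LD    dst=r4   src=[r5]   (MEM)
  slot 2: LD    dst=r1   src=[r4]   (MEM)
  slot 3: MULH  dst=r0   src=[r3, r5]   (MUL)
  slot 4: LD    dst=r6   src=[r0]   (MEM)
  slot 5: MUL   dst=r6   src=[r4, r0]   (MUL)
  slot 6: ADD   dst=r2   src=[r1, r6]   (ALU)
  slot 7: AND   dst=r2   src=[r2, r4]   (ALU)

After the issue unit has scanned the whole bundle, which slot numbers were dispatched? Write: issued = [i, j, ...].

#0 ALU src=r4,r5 dispatched  <A:0 Mu:1 Ld:2 B:1 rd:5 wr:1>
#1 MEM src=r5 dispatched  <A:0 Mu:1 Ld:1 B:1 rd:4 wr:0>
#2 MEM src=r4 held:WR_PORT  <A:0 Mu:1 Ld:1 B:1 rd:4 wr:0>
#3 MUL src=r3,r5 held:WR_PORT  <A:0 Mu:1 Ld:1 B:1 rd:4 wr:0>
#4 MEM src=r0 held:WR_PORT  <A:0 Mu:1 Ld:1 B:1 rd:4 wr:0>
#5 MUL src=r4,r0 held:WR_PORT  <A:0 Mu:1 Ld:1 B:1 rd:4 wr:0>
#6 ALU src=r1,r6 held:FU  <A:0 Mu:1 Ld:1 B:1 rd:4 wr:0>
#7 ALU src=r2,r4 held:FU  <A:0 Mu:1 Ld:1 B:1 rd:4 wr:0>

issued = [0, 1]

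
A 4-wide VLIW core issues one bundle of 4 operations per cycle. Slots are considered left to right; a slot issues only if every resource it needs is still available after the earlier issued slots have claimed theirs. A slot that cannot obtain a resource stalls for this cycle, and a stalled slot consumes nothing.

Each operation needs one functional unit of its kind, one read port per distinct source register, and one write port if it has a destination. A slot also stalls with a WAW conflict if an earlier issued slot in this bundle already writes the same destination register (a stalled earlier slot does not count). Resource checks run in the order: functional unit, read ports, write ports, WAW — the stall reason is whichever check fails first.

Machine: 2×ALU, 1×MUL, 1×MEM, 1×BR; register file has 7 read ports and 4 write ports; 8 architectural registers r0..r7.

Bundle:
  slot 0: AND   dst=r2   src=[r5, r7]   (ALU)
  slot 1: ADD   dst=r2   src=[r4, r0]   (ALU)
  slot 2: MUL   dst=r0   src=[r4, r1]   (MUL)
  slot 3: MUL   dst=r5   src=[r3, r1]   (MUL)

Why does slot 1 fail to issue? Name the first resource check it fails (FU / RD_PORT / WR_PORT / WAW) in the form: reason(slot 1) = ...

[0] ALU needs rd=2 wr=1: ok; after: ALU=1 MUL=1 MEM=1 BR=1, R=5, W=3
[1] ALU needs rd=2 wr=1: WAW; after: ALU=1 MUL=1 MEM=1 BR=1, R=5, W=3
[2] MUL needs rd=2 wr=1: ok; after: ALU=1 MUL=0 MEM=1 BR=1, R=3, W=2
[3] MUL needs rd=2 wr=1: FU; after: ALU=1 MUL=0 MEM=1 BR=1, R=3, W=2

reason(slot 1) = WAW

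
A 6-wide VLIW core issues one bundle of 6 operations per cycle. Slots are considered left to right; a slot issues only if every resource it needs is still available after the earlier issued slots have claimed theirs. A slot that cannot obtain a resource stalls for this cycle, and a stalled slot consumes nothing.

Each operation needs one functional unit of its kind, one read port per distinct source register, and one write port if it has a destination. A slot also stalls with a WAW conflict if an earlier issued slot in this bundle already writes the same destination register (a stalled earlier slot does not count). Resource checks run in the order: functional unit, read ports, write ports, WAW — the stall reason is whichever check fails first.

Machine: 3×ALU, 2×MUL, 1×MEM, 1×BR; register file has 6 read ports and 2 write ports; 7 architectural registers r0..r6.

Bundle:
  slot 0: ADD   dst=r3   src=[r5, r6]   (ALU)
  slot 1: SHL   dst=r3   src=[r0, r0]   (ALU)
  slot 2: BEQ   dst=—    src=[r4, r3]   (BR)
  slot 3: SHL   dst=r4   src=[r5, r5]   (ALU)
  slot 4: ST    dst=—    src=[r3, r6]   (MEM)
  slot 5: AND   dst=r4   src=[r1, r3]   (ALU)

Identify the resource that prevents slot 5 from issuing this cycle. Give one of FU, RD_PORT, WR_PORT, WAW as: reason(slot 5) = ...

(0) want 1×ALU +2rd +1wr — yes → AL2|MU2|ME1|BR1|rd4|wr1
(1) want 1×ALU +1rd +1wr — WAW → AL2|MU2|ME1|BR1|rd4|wr1
(2) want 1×BR +2rd +0wr — yes → AL2|MU2|ME1|BR0|rd2|wr1
(3) want 1×ALU +1rd +1wr — yes → AL1|MU2|ME1|BR0|rd1|wr0
(4) want 1×MEM +2rd +0wr — RD_PORT → AL1|MU2|ME1|BR0|rd1|wr0
(5) want 1×ALU +2rd +1wr — RD_PORT → AL1|MU2|ME1|BR0|rd1|wr0

reason(slot 5) = RD_PORT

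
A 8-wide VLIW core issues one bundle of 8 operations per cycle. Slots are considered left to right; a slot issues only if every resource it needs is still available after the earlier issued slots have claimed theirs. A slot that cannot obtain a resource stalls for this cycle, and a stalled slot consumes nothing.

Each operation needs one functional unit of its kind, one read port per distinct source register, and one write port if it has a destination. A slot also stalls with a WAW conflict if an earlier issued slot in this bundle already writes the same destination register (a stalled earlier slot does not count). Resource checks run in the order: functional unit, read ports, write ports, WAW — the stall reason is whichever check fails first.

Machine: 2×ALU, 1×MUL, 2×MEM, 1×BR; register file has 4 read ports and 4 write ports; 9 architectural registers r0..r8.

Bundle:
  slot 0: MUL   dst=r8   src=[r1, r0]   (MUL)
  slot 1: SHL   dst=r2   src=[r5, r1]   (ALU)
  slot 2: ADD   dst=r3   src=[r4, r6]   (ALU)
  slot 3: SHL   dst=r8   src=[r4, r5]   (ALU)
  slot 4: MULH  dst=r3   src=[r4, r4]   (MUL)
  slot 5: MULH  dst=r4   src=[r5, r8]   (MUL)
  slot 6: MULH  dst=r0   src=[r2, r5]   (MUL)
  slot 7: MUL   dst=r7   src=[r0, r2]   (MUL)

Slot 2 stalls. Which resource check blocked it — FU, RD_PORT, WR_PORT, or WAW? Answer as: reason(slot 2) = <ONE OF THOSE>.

[0] MUL needs rd=2 wr=1: ok; after: ALU=2 MUL=0 MEM=2 BR=1, R=2, W=3
[1] ALU needs rd=2 wr=1: ok; after: ALU=1 MUL=0 MEM=2 BR=1, R=0, W=2
[2] ALU needs rd=2 wr=1: RD_PORT; after: ALU=1 MUL=0 MEM=2 BR=1, R=0, W=2
[3] ALU needs rd=2 wr=1: RD_PORT; after: ALU=1 MUL=0 MEM=2 BR=1, R=0, W=2
[4] MUL needs rd=1 wr=1: FU; after: ALU=1 MUL=0 MEM=2 BR=1, R=0, W=2
[5] MUL needs rd=2 wr=1: FU; after: ALU=1 MUL=0 MEM=2 BR=1, R=0, W=2
[6] MUL needs rd=2 wr=1: FU; after: ALU=1 MUL=0 MEM=2 BR=1, R=0, W=2
[7] MUL needs rd=2 wr=1: FU; after: ALU=1 MUL=0 MEM=2 BR=1, R=0, W=2

reason(slot 2) = RD_PORT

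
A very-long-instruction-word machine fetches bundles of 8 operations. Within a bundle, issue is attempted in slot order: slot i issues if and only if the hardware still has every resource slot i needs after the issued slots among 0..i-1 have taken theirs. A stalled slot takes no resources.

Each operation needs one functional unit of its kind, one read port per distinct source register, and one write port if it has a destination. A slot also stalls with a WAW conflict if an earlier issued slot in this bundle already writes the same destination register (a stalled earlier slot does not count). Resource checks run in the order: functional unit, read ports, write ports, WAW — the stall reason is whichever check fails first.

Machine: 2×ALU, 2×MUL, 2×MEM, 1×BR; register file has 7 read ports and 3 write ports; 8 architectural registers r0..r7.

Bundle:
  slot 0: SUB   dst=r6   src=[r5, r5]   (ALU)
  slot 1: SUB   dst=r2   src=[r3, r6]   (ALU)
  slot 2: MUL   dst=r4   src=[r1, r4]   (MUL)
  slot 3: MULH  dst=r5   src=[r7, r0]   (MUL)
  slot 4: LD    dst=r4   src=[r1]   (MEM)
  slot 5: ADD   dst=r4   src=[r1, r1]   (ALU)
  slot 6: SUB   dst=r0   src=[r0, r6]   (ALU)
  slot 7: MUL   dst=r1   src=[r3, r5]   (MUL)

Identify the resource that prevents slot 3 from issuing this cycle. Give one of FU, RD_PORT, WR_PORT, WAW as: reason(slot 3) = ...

reason(slot 3) = WR_PORT

(0) want 1×ALU +1rd +1wr — yes → AL1|MU2|ME2|BR1|rd6|wr2
(1) want 1×ALU +2rd +1wr — yes → AL0|MU2|ME2|BR1|rd4|wr1
(2) want 1×MUL +2rd +1wr — yes → AL0|MU1|ME2|BR1|rd2|wr0
(3) want 1×MUL +2rd +1wr — WR_PORT → AL0|MU1|ME2|BR1|rd2|wr0
(4) want 1×MEM +1rd +1wr — WR_PORT → AL0|MU1|ME2|BR1|rd2|wr0
(5) want 1×ALU +1rd +1wr — FU → AL0|MU1|ME2|BR1|rd2|wr0
(6) want 1×ALU +2rd +1wr — FU → AL0|MU1|ME2|BR1|rd2|wr0
(7) want 1×MUL +2rd +1wr — WR_PORT → AL0|MU1|ME2|BR1|rd2|wr0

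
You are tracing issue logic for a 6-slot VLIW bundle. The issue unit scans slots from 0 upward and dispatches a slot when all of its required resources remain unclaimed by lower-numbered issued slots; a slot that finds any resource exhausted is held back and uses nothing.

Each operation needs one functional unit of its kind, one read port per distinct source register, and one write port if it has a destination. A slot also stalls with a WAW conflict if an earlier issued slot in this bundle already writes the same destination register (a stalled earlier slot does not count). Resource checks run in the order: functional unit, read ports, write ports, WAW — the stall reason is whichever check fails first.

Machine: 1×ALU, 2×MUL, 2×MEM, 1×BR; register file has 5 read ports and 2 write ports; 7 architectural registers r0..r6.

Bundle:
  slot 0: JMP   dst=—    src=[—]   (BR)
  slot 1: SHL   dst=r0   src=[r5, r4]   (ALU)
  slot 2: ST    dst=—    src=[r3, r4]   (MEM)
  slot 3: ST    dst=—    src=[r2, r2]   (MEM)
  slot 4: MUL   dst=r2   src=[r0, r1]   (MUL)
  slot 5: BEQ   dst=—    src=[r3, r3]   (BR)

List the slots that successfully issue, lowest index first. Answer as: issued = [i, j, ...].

issued = [0, 1, 2, 3]

(0) want 1×BR +0rd +0wr — yes → AL1|MU2|ME2|BR0|rd5|wr2
(1) want 1×ALU +2rd +1wr — yes → AL0|MU2|ME2|BR0|rd3|wr1
(2) want 1×MEM +2rd +0wr — yes → AL0|MU2|ME1|BR0|rd1|wr1
(3) want 1×MEM +1rd +0wr — yes → AL0|MU2|ME0|BR0|rd0|wr1
(4) want 1×MUL +2rd +1wr — RD_PORT → AL0|MU2|ME0|BR0|rd0|wr1
(5) want 1×BR +1rd +0wr — FU → AL0|MU2|ME0|BR0|rd0|wr1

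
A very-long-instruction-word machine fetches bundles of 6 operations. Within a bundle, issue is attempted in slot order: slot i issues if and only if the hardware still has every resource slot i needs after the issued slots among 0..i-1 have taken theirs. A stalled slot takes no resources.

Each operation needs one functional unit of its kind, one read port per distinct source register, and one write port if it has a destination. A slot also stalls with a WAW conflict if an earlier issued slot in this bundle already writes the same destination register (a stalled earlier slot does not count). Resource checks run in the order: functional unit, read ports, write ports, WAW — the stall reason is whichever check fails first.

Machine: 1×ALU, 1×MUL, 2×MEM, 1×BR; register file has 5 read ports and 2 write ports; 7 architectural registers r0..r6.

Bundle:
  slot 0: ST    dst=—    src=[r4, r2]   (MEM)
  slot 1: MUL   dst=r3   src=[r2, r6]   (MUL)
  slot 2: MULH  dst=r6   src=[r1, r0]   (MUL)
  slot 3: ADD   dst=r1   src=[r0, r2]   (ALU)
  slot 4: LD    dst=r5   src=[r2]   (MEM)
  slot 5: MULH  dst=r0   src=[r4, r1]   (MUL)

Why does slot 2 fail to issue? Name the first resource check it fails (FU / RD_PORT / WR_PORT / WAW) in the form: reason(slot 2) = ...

reason(slot 2) = FU

  0. MEM ⇒ go  {1A/1Mu/1Ld/1B | 3r 2w}
  1. MUL→r3 ⇒ go  {1A/0Mu/1Ld/1B | 1r 1w}
  2. MUL→r6 ⇒ no(FU)  {1A/0Mu/1Ld/1B | 1r 1w}
  3. ALU→r1 ⇒ no(RD_PORT)  {1A/0Mu/1Ld/1B | 1r 1w}
  4. MEM→r5 ⇒ go  {1A/0Mu/0Ld/1B | 0r 0w}
  5. MUL→r0 ⇒ no(FU)  {1A/0Mu/0Ld/1B | 0r 0w}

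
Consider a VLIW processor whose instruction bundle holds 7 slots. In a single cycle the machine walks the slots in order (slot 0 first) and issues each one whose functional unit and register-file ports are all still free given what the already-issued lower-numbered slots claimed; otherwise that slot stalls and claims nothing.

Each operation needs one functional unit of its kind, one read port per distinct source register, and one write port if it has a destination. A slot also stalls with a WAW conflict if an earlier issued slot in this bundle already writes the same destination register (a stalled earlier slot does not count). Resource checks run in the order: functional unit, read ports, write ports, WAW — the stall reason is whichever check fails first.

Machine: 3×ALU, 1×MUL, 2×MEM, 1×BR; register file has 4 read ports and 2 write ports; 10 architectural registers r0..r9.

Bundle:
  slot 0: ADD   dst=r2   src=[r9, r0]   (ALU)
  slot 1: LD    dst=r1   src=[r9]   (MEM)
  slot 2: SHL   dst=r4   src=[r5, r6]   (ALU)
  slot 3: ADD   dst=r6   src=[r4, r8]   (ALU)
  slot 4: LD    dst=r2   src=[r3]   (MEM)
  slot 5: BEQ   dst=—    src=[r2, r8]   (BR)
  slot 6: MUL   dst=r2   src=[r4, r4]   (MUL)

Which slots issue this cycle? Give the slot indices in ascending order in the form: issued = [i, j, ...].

issued = [0, 1]

slot 0 (ALU): ISSUE — free A2,Mu1,Ld2,B1 rp2 wp1
slot 1 (MEM): ISSUE — free A2,Mu1,Ld1,B1 rp1 wp0
slot 2 (ALU): stall RD_PORT — free A2,Mu1,Ld1,B1 rp1 wp0
slot 3 (ALU): stall RD_PORT — free A2,Mu1,Ld1,B1 rp1 wp0
slot 4 (MEM): stall WR_PORT — free A2,Mu1,Ld1,B1 rp1 wp0
slot 5 (BR): stall RD_PORT — free A2,Mu1,Ld1,B1 rp1 wp0
slot 6 (MUL): stall WR_PORT — free A2,Mu1,Ld1,B1 rp1 wp0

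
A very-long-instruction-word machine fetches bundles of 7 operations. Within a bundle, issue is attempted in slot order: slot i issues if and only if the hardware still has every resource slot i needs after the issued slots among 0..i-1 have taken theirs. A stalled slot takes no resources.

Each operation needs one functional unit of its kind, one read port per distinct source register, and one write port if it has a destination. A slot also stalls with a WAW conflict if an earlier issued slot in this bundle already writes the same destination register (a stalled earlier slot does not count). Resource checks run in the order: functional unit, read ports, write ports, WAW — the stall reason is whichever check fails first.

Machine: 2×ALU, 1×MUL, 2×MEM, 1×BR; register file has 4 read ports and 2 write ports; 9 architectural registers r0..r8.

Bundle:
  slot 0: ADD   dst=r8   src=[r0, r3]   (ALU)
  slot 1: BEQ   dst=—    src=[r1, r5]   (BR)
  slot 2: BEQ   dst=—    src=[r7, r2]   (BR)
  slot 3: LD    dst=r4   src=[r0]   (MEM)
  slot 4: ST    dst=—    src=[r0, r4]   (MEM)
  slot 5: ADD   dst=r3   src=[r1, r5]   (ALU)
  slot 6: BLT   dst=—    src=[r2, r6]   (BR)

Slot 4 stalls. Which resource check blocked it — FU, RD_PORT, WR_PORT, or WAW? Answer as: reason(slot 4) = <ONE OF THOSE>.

reason(slot 4) = RD_PORT

[0] ALU needs rd=2 wr=1: ok; after: ALU=1 MUL=1 MEM=2 BR=1, R=2, W=1
[1] BR needs rd=2 wr=0: ok; after: ALU=1 MUL=1 MEM=2 BR=0, R=0, W=1
[2] BR needs rd=2 wr=0: FU; after: ALU=1 MUL=1 MEM=2 BR=0, R=0, W=1
[3] MEM needs rd=1 wr=1: RD_PORT; after: ALU=1 MUL=1 MEM=2 BR=0, R=0, W=1
[4] MEM needs rd=2 wr=0: RD_PORT; after: ALU=1 MUL=1 MEM=2 BR=0, R=0, W=1
[5] ALU needs rd=2 wr=1: RD_PORT; after: ALU=1 MUL=1 MEM=2 BR=0, R=0, W=1
[6] BR needs rd=2 wr=0: FU; after: ALU=1 MUL=1 MEM=2 BR=0, R=0, W=1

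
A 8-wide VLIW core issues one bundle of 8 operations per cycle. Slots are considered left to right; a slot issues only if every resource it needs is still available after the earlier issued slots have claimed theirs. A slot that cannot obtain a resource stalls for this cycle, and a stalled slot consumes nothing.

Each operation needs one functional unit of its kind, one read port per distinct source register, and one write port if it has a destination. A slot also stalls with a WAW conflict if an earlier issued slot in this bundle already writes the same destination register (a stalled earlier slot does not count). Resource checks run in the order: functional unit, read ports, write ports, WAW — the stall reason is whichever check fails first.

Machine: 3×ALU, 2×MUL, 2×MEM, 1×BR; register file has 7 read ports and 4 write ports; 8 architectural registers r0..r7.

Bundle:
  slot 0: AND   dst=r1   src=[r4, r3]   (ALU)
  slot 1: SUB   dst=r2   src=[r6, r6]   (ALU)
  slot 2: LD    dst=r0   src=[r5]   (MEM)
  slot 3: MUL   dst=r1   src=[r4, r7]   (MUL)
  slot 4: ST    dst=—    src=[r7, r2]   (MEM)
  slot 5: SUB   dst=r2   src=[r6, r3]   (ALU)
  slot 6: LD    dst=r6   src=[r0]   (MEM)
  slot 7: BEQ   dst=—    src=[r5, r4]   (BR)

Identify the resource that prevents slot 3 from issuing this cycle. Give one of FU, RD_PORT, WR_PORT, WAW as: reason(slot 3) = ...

reason(slot 3) = WAW

  0. ALU→r1 ⇒ go  {2A/2Mu/2Ld/1B | 5r 3w}
  1. ALU→r2 ⇒ go  {1A/2Mu/2Ld/1B | 4r 2w}
  2. MEM→r0 ⇒ go  {1A/2Mu/1Ld/1B | 3r 1w}
  3. MUL→r1 ⇒ no(WAW)  {1A/2Mu/1Ld/1B | 3r 1w}
  4. MEM ⇒ go  {1A/2Mu/0Ld/1B | 1r 1w}
  5. ALU→r2 ⇒ no(RD_PORT)  {1A/2Mu/0Ld/1B | 1r 1w}
  6. MEM→r6 ⇒ no(FU)  {1A/2Mu/0Ld/1B | 1r 1w}
  7. BR ⇒ no(RD_PORT)  {1A/2Mu/0Ld/1B | 1r 1w}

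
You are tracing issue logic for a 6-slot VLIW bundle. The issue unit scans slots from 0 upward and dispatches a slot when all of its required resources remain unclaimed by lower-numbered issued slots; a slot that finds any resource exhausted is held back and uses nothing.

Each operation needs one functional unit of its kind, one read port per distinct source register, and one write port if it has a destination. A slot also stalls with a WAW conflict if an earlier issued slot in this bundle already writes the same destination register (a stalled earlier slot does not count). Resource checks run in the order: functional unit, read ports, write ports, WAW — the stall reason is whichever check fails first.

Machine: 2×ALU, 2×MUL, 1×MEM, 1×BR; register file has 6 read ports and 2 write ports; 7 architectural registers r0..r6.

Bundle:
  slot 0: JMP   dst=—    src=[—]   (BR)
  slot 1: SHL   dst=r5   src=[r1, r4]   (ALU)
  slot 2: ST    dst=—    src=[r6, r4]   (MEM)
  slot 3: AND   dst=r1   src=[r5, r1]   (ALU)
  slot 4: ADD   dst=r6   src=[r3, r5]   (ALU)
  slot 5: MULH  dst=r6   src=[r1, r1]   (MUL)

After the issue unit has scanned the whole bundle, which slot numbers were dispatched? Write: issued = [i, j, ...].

issued = [0, 1, 2, 3]

(0) want 1×BR +0rd +0wr — yes → AL2|MU2|ME1|BR0|rd6|wr2
(1) want 1×ALU +2rd +1wr — yes → AL1|MU2|ME1|BR0|rd4|wr1
(2) want 1×MEM +2rd +0wr — yes → AL1|MU2|ME0|BR0|rd2|wr1
(3) want 1×ALU +2rd +1wr — yes → AL0|MU2|ME0|BR0|rd0|wr0
(4) want 1×ALU +2rd +1wr — FU → AL0|MU2|ME0|BR0|rd0|wr0
(5) want 1×MUL +1rd +1wr — RD_PORT → AL0|MU2|ME0|BR0|rd0|wr0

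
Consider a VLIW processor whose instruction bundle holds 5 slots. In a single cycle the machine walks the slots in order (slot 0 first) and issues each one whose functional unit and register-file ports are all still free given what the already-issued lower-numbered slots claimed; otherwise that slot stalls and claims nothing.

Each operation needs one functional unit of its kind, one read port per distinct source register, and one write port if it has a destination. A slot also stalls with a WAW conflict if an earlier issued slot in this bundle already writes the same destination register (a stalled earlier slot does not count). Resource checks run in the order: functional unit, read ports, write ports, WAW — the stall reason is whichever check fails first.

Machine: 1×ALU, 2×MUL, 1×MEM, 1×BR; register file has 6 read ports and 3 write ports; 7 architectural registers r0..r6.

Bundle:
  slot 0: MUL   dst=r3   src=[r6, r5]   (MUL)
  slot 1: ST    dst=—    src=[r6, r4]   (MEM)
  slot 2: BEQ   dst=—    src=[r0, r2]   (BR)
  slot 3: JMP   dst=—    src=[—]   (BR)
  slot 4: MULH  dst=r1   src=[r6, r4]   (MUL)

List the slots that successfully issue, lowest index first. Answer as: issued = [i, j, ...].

issued = [0, 1, 2]

(0) want 1×MUL +2rd +1wr — yes → AL1|MU1|ME1|BR1|rd4|wr2
(1) want 1×MEM +2rd +0wr — yes → AL1|MU1|ME0|BR1|rd2|wr2
(2) want 1×BR +2rd +0wr — yes → AL1|MU1|ME0|BR0|rd0|wr2
(3) want 1×BR +0rd +0wr — FU → AL1|MU1|ME0|BR0|rd0|wr2
(4) want 1×MUL +2rd +1wr — RD_PORT → AL1|MU1|ME0|BR0|rd0|wr2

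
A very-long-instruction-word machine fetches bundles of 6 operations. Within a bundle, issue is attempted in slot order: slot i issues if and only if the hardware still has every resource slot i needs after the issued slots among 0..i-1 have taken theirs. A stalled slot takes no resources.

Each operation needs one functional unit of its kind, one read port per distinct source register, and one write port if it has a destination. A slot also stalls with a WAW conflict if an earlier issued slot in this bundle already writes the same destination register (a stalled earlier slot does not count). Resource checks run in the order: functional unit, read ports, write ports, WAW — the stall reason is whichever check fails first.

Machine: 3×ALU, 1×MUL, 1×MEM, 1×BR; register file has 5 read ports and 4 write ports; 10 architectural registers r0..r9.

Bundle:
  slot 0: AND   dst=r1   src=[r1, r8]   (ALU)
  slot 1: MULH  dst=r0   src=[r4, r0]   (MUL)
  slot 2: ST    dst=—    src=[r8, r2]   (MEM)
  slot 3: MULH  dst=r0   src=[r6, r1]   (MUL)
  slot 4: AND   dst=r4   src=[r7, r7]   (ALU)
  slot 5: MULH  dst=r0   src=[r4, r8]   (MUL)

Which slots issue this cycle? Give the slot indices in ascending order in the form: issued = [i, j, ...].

issued = [0, 1, 4]

#0 ALU src=r1,r8 dispatched  <A:2 Mu:1 Ld:1 B:1 rd:3 wr:3>
#1 MUL src=r4,r0 dispatched  <A:2 Mu:0 Ld:1 B:1 rd:1 wr:2>
#2 MEM src=r8,r2 held:RD_PORT  <A:2 Mu:0 Ld:1 B:1 rd:1 wr:2>
#3 MUL src=r6,r1 held:FU  <A:2 Mu:0 Ld:1 B:1 rd:1 wr:2>
#4 ALU src=r7,r7 dispatched  <A:1 Mu:0 Ld:1 B:1 rd:0 wr:1>
#5 MUL src=r4,r8 held:FU  <A:1 Mu:0 Ld:1 B:1 rd:0 wr:1>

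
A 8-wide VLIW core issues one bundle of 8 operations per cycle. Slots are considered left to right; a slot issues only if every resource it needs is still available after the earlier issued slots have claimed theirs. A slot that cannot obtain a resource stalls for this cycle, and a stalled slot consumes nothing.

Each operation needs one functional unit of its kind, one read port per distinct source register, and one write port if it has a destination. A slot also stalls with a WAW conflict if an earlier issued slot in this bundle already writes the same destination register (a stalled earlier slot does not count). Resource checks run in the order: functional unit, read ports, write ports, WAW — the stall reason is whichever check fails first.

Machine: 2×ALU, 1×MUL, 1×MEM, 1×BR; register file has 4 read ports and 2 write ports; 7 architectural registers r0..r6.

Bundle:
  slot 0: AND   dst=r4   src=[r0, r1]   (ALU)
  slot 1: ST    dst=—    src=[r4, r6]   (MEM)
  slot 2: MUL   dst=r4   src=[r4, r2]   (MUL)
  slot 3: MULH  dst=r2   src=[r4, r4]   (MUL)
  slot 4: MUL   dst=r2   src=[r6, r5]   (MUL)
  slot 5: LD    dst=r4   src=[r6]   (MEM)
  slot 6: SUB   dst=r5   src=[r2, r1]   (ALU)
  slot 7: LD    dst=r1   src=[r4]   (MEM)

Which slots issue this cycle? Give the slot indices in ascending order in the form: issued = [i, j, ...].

#0 ALU src=r0,r1 dispatched  <A:1 Mu:1 Ld:1 B:1 rd:2 wr:1>
#1 MEM src=r4,r6 dispatched  <A:1 Mu:1 Ld:0 B:1 rd:0 wr:1>
#2 MUL src=r4,r2 held:RD_PORT  <A:1 Mu:1 Ld:0 B:1 rd:0 wr:1>
#3 MUL src=r4,r4 held:RD_PORT  <A:1 Mu:1 Ld:0 B:1 rd:0 wr:1>
#4 MUL src=r6,r5 held:RD_PORT  <A:1 Mu:1 Ld:0 B:1 rd:0 wr:1>
#5 MEM src=r6 held:FU  <A:1 Mu:1 Ld:0 B:1 rd:0 wr:1>
#6 ALU src=r2,r1 held:RD_PORT  <A:1 Mu:1 Ld:0 B:1 rd:0 wr:1>
#7 MEM src=r4 held:FU  <A:1 Mu:1 Ld:0 B:1 rd:0 wr:1>

issued = [0, 1]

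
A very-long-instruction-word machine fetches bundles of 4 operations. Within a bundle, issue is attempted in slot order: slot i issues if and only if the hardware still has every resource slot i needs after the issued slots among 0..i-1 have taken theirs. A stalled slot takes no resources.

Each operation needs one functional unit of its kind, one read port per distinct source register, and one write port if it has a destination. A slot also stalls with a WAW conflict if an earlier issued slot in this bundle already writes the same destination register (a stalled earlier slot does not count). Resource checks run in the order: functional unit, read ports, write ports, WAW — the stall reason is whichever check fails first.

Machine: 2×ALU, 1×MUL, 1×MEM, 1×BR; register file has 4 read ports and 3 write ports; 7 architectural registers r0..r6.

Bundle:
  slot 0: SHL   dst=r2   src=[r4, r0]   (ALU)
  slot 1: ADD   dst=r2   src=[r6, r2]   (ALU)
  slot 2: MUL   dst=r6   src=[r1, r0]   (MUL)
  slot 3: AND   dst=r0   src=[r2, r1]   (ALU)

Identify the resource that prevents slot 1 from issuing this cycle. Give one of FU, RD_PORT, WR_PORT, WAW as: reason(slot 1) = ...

reason(slot 1) = WAW

slot 0 (ALU): ISSUE — free A1,Mu1,Ld1,B1 rp2 wp2
slot 1 (ALU): stall WAW — free A1,Mu1,Ld1,B1 rp2 wp2
slot 2 (MUL): ISSUE — free A1,Mu0,Ld1,B1 rp0 wp1
slot 3 (ALU): stall RD_PORT — free A1,Mu0,Ld1,B1 rp0 wp1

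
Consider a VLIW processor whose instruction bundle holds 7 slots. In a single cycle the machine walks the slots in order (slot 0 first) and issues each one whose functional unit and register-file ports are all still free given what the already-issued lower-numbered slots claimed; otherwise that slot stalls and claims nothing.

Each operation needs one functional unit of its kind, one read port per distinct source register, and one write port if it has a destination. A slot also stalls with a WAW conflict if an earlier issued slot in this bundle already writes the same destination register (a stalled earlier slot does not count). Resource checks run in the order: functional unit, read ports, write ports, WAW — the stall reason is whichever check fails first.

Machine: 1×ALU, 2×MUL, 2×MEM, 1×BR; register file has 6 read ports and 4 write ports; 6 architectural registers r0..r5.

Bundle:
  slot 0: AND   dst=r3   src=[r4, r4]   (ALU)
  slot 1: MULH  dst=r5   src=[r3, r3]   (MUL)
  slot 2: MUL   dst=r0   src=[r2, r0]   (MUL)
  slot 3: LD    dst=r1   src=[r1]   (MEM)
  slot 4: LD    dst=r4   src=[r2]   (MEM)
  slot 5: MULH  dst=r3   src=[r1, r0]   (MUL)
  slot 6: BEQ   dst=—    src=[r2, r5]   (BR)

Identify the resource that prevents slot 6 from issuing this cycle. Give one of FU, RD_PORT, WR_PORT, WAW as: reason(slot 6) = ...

reason(slot 6) = RD_PORT

#0 ALU src=r4,r4 dispatched  <A:0 Mu:2 Ld:2 B:1 rd:5 wr:3>
#1 MUL src=r3,r3 dispatched  <A:0 Mu:1 Ld:2 B:1 rd:4 wr:2>
#2 MUL src=r2,r0 dispatched  <A:0 Mu:0 Ld:2 B:1 rd:2 wr:1>
#3 MEM src=r1 dispatched  <A:0 Mu:0 Ld:1 B:1 rd:1 wr:0>
#4 MEM src=r2 held:WR_PORT  <A:0 Mu:0 Ld:1 B:1 rd:1 wr:0>
#5 MUL src=r1,r0 held:FU  <A:0 Mu:0 Ld:1 B:1 rd:1 wr:0>
#6 BR src=r2,r5 held:RD_PORT  <A:0 Mu:0 Ld:1 B:1 rd:1 wr:0>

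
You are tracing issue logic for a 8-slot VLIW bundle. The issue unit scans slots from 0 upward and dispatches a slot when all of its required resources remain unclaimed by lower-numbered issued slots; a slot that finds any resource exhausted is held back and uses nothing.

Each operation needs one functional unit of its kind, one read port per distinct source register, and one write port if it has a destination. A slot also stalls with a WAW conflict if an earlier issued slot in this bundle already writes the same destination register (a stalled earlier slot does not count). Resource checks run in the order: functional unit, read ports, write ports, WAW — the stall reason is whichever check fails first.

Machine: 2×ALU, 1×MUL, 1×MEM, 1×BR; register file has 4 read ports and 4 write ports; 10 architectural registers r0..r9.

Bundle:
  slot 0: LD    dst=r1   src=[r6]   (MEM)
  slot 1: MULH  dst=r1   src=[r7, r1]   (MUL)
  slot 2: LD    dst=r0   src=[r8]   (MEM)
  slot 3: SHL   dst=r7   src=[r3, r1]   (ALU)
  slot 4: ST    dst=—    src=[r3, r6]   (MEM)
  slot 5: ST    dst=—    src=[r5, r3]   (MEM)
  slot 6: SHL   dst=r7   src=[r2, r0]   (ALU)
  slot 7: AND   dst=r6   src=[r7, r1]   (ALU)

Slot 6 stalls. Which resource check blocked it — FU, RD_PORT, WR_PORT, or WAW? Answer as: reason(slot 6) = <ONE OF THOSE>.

#0 MEM src=r6 dispatched  <A:2 Mu:1 Ld:0 B:1 rd:3 wr:3>
#1 MUL src=r7,r1 held:WAW  <A:2 Mu:1 Ld:0 B:1 rd:3 wr:3>
#2 MEM src=r8 held:FU  <A:2 Mu:1 Ld:0 B:1 rd:3 wr:3>
#3 ALU src=r3,r1 dispatched  <A:1 Mu:1 Ld:0 B:1 rd:1 wr:2>
#4 MEM src=r3,r6 held:FU  <A:1 Mu:1 Ld:0 B:1 rd:1 wr:2>
#5 MEM src=r5,r3 held:FU  <A:1 Mu:1 Ld:0 B:1 rd:1 wr:2>
#6 ALU src=r2,r0 held:RD_PORT  <A:1 Mu:1 Ld:0 B:1 rd:1 wr:2>
#7 ALU src=r7,r1 held:RD_PORT  <A:1 Mu:1 Ld:0 B:1 rd:1 wr:2>

reason(slot 6) = RD_PORT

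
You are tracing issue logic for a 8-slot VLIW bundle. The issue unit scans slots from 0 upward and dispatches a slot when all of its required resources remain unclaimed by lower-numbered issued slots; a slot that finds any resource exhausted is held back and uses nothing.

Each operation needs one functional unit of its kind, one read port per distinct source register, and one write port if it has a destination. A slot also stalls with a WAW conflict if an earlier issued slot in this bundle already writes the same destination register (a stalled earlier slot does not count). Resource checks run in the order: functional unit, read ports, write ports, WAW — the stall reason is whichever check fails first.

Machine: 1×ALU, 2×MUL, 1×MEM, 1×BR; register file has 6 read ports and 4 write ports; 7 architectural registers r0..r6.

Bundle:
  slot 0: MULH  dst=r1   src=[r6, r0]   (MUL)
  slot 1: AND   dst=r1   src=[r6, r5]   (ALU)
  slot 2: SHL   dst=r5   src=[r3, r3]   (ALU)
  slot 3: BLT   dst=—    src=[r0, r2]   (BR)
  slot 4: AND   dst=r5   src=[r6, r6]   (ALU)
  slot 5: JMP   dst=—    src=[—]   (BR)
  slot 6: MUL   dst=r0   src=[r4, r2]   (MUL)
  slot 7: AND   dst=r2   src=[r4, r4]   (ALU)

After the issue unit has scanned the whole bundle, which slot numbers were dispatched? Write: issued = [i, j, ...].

issued = [0, 2, 3]

[0] MUL needs rd=2 wr=1: ok; after: ALU=1 MUL=1 MEM=1 BR=1, R=4, W=3
[1] ALU needs rd=2 wr=1: WAW; after: ALU=1 MUL=1 MEM=1 BR=1, R=4, W=3
[2] ALU needs rd=1 wr=1: ok; after: ALU=0 MUL=1 MEM=1 BR=1, R=3, W=2
[3] BR needs rd=2 wr=0: ok; after: ALU=0 MUL=1 MEM=1 BR=0, R=1, W=2
[4] ALU needs rd=1 wr=1: FU; after: ALU=0 MUL=1 MEM=1 BR=0, R=1, W=2
[5] BR needs rd=0 wr=0: FU; after: ALU=0 MUL=1 MEM=1 BR=0, R=1, W=2
[6] MUL needs rd=2 wr=1: RD_PORT; after: ALU=0 MUL=1 MEM=1 BR=0, R=1, W=2
[7] ALU needs rd=1 wr=1: FU; after: ALU=0 MUL=1 MEM=1 BR=0, R=1, W=2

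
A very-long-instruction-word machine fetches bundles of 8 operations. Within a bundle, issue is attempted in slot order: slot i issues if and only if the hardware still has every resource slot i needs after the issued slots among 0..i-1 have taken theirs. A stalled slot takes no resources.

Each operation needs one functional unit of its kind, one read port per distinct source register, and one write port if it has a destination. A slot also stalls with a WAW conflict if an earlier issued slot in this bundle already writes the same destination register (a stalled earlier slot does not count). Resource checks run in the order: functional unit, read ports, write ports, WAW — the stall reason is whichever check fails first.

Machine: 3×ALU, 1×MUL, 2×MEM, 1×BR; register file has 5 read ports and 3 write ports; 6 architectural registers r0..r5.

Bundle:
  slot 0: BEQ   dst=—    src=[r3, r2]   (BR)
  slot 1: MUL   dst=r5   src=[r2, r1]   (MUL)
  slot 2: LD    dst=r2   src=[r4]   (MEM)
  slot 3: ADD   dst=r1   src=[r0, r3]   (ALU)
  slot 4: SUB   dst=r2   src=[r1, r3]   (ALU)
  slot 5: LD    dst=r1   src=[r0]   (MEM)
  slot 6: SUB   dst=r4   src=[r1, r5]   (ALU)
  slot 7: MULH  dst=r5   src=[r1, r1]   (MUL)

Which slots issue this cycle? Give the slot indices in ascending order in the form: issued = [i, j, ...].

  0. BR ⇒ go  {3A/1Mu/2Ld/0B | 3r 3w}
  1. MUL→r5 ⇒ go  {3A/0Mu/2Ld/0B | 1r 2w}
  2. MEM→r2 ⇒ go  {3A/0Mu/1Ld/0B | 0r 1w}
  3. ALU→r1 ⇒ no(RD_PORT)  {3A/0Mu/1Ld/0B | 0r 1w}
  4. ALU→r2 ⇒ no(RD_PORT)  {3A/0Mu/1Ld/0B | 0r 1w}
  5. MEM→r1 ⇒ no(RD_PORT)  {3A/0Mu/1Ld/0B | 0r 1w}
  6. ALU→r4 ⇒ no(RD_PORT)  {3A/0Mu/1Ld/0B | 0r 1w}
  7. MUL→r5 ⇒ no(FU)  {3A/0Mu/1Ld/0B | 0r 1w}

issued = [0, 1, 2]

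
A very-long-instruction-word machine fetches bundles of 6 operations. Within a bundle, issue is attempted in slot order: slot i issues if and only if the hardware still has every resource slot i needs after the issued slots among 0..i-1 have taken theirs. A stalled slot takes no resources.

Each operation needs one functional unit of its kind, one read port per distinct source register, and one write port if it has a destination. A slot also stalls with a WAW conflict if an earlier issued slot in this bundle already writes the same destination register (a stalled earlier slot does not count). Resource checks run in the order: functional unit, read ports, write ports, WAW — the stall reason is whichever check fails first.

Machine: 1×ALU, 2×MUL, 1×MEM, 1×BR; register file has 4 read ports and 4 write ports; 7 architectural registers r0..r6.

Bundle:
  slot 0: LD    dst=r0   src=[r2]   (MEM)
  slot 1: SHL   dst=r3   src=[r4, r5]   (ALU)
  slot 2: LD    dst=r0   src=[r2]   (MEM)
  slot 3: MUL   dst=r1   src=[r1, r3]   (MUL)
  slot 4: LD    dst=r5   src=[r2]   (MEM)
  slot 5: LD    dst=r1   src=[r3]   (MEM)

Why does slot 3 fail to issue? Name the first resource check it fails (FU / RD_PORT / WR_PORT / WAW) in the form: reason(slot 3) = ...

  0. MEM→r0 ⇒ go  {1A/2Mu/0Ld/1B | 3r 3w}
  1. ALU→r3 ⇒ go  {0A/2Mu/0Ld/1B | 1r 2w}
  2. MEM→r0 ⇒ no(FU)  {0A/2Mu/0Ld/1B | 1r 2w}
  3. MUL→r1 ⇒ no(RD_PORT)  {0A/2Mu/0Ld/1B | 1r 2w}
  4. MEM→r5 ⇒ no(FU)  {0A/2Mu/0Ld/1B | 1r 2w}
  5. MEM→r1 ⇒ no(FU)  {0A/2Mu/0Ld/1B | 1r 2w}

reason(slot 3) = RD_PORT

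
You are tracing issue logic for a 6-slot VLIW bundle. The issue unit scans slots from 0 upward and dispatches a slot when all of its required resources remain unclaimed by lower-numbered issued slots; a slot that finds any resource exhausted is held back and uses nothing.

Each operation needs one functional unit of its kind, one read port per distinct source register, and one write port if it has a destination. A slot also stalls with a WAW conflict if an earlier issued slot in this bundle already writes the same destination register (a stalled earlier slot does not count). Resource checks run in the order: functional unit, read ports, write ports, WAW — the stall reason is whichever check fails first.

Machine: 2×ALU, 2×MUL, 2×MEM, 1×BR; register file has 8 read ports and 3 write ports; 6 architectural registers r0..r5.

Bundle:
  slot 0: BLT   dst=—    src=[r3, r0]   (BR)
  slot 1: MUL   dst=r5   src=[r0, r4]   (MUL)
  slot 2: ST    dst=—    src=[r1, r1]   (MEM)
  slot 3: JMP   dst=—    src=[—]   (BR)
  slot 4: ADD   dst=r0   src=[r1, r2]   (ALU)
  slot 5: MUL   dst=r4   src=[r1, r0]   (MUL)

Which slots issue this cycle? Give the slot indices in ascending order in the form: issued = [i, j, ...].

issued = [0, 1, 2, 4]

(0) want 1×BR +2rd +0wr — yes → AL2|MU2|ME2|BR0|rd6|wr3
(1) want 1×MUL +2rd +1wr — yes → AL2|MU1|ME2|BR0|rd4|wr2
(2) want 1×MEM +1rd +0wr — yes → AL2|MU1|ME1|BR0|rd3|wr2
(3) want 1×BR +0rd +0wr — FU → AL2|MU1|ME1|BR0|rd3|wr2
(4) want 1×ALU +2rd +1wr — yes → AL1|MU1|ME1|BR0|rd1|wr1
(5) want 1×MUL +2rd +1wr — RD_PORT → AL1|MU1|ME1|BR0|rd1|wr1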